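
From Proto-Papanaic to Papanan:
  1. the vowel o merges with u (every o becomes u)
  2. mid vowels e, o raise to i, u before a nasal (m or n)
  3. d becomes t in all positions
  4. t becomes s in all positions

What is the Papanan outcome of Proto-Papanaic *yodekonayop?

Papanan: *yodekonayop
  yodekonayop → yudekunayup   [vowel merger]
  yudekunayup (rule 2 does not apply)
  yudekunayup → yutekunayup   [unconditioned shift]
  yutekunayup → yusekunayup   [unconditioned shift]
  giving Papanan yusekunayup.

yusekunayup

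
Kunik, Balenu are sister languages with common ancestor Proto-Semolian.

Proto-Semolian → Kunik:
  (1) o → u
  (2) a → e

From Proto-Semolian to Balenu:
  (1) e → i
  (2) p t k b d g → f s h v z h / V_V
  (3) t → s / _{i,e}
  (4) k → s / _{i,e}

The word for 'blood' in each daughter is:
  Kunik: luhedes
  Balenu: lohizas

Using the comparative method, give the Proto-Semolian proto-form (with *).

*lohedas

Position 4: Kunik has e, Balenu has i. Taking the neighbouring segments as reconstructed: Kunik e could go back to *a or *e; Balenu i could go back to *e or *i — the one source consistent with every daughter is *e.
Position 2: Kunik has u, Balenu has o. Balenu preserves o here (none of its changes turn any other segment into o), so the proto-segment is *o.
Position 5: Kunik has d, Balenu has z. Kunik preserves d here (none of its changes turn any other segment into d), so the proto-segment is *d.
Verify the candidate proto-form against each daughter:
Kunik: *lohedas > luhedas > luhedes  (by vowel merger, vowel merger)
Balenu: start from *lohedas.
  rule 1 (vowel merger): lohedas → lohidas
  rule 2 (intervocalic lenition): lohidas → lohizas
  rule 3: no change — lohizas
  rule 4: no change — lohizas
  ⇒ Balenu lohizas
No other proto-form is consistent with every reflex, so the reconstruction is *lohedas.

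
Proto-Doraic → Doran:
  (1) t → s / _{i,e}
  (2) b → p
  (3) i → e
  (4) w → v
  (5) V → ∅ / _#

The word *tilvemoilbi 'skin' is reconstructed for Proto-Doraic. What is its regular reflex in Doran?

selvemoelp

Doran: *tilvemoilbi > silvemoilbi > silvemoilpi > selvemoelpe > selvemoelp  (by palatalisation, unconditioned shift, vowel merger, apocope)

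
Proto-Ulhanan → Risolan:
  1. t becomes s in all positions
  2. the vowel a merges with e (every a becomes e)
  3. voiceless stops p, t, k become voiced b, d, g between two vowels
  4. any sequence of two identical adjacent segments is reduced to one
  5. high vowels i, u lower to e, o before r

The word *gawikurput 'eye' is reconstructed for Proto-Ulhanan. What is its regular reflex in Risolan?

gewigorpus

Risolan: start from *gawikurput.
  rule 1 (unconditioned shift): gawikurput → gawikurpus
  rule 2 (vowel merger): gawikurpus → gewikurpus
  rule 3 (intervocalic voicing): gewikurpus → gewigurpus
  rule 4: no change — gewigurpus
  rule 5 (pre-rhotic lowering): gewigurpus → gewigorpus
  ⇒ Risolan gewigorpus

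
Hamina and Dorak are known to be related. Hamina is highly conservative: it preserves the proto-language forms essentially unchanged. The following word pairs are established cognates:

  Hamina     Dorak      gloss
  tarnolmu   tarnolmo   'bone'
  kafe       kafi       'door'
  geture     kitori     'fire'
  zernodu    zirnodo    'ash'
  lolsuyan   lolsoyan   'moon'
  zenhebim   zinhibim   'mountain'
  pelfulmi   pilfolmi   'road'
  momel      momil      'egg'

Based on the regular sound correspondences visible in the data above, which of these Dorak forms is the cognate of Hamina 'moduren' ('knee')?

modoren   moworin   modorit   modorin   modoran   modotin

geture ~ kitori — Hamina u corresponds to Dorak o after a consonant, before r.
zenhebim ~ zinhibim — Hamina e corresponds to Dorak i after a consonant, before a nasal.
Applying these to Hamina 'moduren':
  moduren → modoren   (u→o after a consonant, before r)
  modoren → modorin   (e→i after a consonant, before a nasal)
So the Dorak cognate is 'modorin'.

modorin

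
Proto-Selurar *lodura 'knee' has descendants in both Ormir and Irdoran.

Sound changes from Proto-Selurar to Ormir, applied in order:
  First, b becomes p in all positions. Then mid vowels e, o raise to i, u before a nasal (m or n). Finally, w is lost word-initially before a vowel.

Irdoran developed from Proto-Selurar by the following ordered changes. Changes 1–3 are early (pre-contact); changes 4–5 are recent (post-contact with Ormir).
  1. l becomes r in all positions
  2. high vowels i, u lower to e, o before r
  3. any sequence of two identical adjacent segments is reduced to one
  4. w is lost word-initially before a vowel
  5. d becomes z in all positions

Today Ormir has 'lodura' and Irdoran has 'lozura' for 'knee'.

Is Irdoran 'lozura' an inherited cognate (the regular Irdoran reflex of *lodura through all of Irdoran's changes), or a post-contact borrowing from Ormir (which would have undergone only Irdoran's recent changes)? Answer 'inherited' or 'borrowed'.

borrowed

If inherited, *lodura would pass through all of Irdoran's changes:
Irdoran: *lodura > rodura > rodora > rozora  (by unconditioned shift, pre-rhotic lowering, unconditioned shift)
If borrowed from Ormir 'lodura' after the early changes, it would undergo only the recent ones:
  rule 4 (glide loss): no change (lodura)
  rule 5 (unconditioned shift): lodura → lozura
  ⇒ as a loan: lozura
Irdoran 'lozura' matches the loan outcome 'lozura', not the inherited 'rozora' — it skipped the early Irdoran changes, so it was borrowed from Ormir.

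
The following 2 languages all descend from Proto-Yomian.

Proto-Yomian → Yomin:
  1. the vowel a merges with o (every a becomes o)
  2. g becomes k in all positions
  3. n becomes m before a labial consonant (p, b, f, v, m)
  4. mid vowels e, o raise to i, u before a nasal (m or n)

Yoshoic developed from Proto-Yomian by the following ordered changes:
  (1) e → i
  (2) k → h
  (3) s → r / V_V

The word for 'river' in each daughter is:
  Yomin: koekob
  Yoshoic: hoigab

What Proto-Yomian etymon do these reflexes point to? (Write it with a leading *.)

Position 5: Yomin has o, Yoshoic has a. Yoshoic preserves a here (none of its changes turn any other segment into a), so the proto-segment is *a.
Position 1: Yomin has k, Yoshoic has h. Taking the neighbouring segments as reconstructed: Yomin k could go back to *k or *g; Yoshoic h could go back to *k or *h — the one source consistent with every daughter is *k.
Continuing position by position gives *koegab; check it forward:
Yomin: *koegab > koegob > koekob  (by vowel merger, unconditioned shift)
Yoshoic: start from *koegab.
  rule 1 (vowel merger): koegab → koigab
  rule 2 (unconditioned shift): koigab → hoigab
  rule 3: no change — hoigab
  ⇒ Yoshoic hoigab
No other proto-form is consistent with every reflex, so the reconstruction is *koegab.

*koegab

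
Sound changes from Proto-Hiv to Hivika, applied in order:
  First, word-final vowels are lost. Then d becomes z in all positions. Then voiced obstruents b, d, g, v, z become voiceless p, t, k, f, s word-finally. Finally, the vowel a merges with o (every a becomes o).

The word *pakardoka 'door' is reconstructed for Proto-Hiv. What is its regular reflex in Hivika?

Hivika: *pakardoka
  pakardoka → pakardok   [apocope]
  pakardok → pakarzok   [unconditioned shift]
  pakarzok (rule 3 does not apply)
  pakarzok → pokorzok   [vowel merger]
  giving Hivika pokorzok.

pokorzok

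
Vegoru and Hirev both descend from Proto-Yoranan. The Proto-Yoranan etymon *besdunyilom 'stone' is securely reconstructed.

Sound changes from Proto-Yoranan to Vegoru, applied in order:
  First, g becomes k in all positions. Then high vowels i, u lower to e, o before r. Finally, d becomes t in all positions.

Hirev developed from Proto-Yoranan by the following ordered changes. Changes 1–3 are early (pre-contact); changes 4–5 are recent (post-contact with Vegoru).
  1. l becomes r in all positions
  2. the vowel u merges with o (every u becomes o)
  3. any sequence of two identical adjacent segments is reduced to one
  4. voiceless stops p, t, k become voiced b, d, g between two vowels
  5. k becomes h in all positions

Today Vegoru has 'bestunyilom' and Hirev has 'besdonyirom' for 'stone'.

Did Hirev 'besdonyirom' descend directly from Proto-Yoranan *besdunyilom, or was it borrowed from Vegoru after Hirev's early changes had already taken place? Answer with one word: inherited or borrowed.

If inherited, *besdunyilom would pass through all of Hirev's changes:
Hirev: *besdunyilom
  besdunyilom → besdunyirom   [unconditioned shift]
  besdunyirom → besdonyirom   [vowel merger]
  besdonyirom (rule 3 does not apply)
  besdonyirom (rule 4 does not apply)
  besdonyirom (rule 5 does not apply)
  giving Hirev besdonyirom.
If borrowed from Vegoru 'bestunyilom' after the early changes, it would undergo only the recent ones:
  rule 4 (intervocalic voicing): no change (bestunyilom)
  rule 5 (unconditioned shift): no change (bestunyilom)
  ⇒ as a loan: bestunyilom
Hirev 'besdonyirom' matches the inherited outcome exactly, so it is an inherited cognate, not a loan.

inherited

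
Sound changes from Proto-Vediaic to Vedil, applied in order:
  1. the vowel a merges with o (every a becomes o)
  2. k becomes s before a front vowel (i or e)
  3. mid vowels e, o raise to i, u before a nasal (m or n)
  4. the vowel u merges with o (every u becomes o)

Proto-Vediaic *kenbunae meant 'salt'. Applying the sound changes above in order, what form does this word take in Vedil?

Vedil: *kenbunae > kenbunoe > senbunoe > sinbunoe > sinbonoe  (by vowel merger, palatalisation, pre-nasal raising, vowel merger)

sinbonoe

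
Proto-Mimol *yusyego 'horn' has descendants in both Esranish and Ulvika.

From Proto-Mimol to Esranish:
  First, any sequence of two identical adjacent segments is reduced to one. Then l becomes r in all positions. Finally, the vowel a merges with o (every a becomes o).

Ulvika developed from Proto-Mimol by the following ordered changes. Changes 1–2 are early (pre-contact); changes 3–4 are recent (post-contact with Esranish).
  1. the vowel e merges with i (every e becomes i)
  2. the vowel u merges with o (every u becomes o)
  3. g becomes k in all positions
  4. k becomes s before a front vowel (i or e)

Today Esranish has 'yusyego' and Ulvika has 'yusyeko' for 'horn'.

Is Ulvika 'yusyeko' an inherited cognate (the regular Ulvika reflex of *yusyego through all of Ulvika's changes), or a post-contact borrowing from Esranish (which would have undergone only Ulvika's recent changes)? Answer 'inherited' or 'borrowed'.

borrowed

If inherited, *yusyego would pass through all of Ulvika's changes:
Ulvika: start from *yusyego.
  rule 1 (vowel merger): yusyego → yusyigo
  rule 2 (vowel merger): yusyigo → yosyigo
  rule 3 (unconditioned shift): yosyigo → yosyiko
  rule 4: no change — yosyiko
  ⇒ Ulvika yosyiko
If borrowed from Esranish 'yusyego' after the early changes, it would undergo only the recent ones:
  rule 3 (unconditioned shift): yusyego → yusyeko
  rule 4 (palatalisation): no change (yusyeko)
  ⇒ as a loan: yusyeko
Ulvika 'yusyeko' matches the loan outcome 'yusyeko', not the inherited 'yosyiko' — it skipped the early Ulvika changes, so it was borrowed from Esranish.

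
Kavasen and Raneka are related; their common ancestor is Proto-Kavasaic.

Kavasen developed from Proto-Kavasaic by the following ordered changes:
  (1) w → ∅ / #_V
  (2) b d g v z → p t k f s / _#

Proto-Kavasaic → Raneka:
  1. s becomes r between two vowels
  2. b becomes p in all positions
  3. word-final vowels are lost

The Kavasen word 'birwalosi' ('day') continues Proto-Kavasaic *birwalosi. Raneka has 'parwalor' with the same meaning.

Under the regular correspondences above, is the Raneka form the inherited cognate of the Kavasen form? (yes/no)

no

Derive the expected Raneka reflex of *birwalosi:
Raneka: *birwalosi > birwalori > pirwalori > pirwalor  (by rhotacism, unconditioned shift, apocope)
The regular Raneka reflex would be 'pirwalor', but the attested form is 'parwalor'. The correspondence is irregular, so they are not cognates (the Raneka form has a different source).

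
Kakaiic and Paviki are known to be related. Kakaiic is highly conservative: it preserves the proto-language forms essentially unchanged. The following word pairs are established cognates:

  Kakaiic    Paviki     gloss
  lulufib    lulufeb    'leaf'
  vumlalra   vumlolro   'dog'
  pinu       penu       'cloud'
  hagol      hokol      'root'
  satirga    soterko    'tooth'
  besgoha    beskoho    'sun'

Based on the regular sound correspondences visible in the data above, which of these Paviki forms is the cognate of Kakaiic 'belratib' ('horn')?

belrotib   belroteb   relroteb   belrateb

vumlalra ~ vumlolro, hagol ~ hokol — Kakaiic a corresponds to Paviki o after a consonant, before a consonant other than r, m, n, p, b, f, v.
lulufib ~ lulufeb — Kakaiic i corresponds to Paviki e after a consonant, before a labial obstruent.
Applying these to Kakaiic 'belratib':
  belratib → belrotib   (a→o after a consonant, before a consonant other than r, m, n, p, b, f, v)
  belrotib → belroteb   (i→e after a consonant, before a labial obstruent)
So the Paviki cognate is 'belroteb'.

belroteb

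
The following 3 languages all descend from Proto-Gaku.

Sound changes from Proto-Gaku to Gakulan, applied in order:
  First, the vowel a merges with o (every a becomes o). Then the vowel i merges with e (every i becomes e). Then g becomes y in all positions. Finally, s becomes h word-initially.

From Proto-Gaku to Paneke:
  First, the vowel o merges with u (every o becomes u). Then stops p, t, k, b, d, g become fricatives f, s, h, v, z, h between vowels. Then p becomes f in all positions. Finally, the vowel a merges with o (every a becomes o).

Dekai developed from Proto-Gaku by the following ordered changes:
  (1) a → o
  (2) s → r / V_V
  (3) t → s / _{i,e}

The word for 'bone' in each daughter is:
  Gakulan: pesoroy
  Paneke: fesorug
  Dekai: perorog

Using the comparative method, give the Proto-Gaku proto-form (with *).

*pesarog

Position 6: Gakulan has o, Paneke has u, Dekai has o. Taking the neighbouring segments as reconstructed: Gakulan o could go back to *a or *o; Paneke u could go back to *o or *u; Dekai o could go back to *a or *o — the one source consistent with every daughter is *o.
Position 7: Gakulan has y, Paneke has g, Dekai has g. Paneke preserves g here (none of its changes turn any other segment into g), so the proto-segment is *g.
Position 3: Gakulan has s, Paneke has s, Dekai has r. Gakulan preserves s here (none of its changes turn any other segment into s), so the proto-segment is *s.
This points to *pesarog. Verify forward in each daughter:
Gakulan: *pesarog
  pesarog → pesorog   [vowel merger]
  pesorog (rule 2 does not apply)
  pesorog → pesoroy   [unconditioned shift]
  pesoroy (rule 4 does not apply)
  giving Gakulan pesoroy.
Paneke: start from *pesarog.
  rule 1 (vowel merger): pesarog → pesarug
  rule 2: no change — pesarug
  rule 3 (unconditioned shift): pesarug → fesarug
  rule 4 (vowel merger): fesarug → fesorug
  ⇒ Paneke fesorug
Dekai: *pesarog
  pesarog → pesorog   [vowel merger]
  pesorog → perorog   [rhotacism]
  perorog (rule 3 does not apply)
  giving Dekai perorog.
Only *pesarog yields all of Gakulan pesoroy, Paneke fesorug, Dekai perorog.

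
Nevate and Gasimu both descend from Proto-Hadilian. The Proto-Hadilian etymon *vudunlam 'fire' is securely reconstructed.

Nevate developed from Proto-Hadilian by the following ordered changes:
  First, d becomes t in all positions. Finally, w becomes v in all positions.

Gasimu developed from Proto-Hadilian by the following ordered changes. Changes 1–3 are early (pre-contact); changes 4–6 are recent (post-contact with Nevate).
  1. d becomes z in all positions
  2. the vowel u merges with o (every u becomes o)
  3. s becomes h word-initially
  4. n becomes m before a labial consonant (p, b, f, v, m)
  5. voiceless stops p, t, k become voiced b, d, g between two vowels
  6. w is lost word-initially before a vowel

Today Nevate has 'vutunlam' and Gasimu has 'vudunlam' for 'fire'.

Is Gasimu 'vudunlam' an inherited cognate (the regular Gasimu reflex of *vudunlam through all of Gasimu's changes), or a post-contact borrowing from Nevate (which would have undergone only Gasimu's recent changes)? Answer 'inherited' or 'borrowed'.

borrowed

If inherited, *vudunlam would pass through all of Gasimu's changes:
Gasimu: *vudunlam > vuzunlam > vozonlam  (by unconditioned shift, vowel merger)
If borrowed from Nevate 'vutunlam' after the early changes, it would undergo only the recent ones:
  rule 4 (nasal place assimilation): no change (vutunlam)
  rule 5 (intervocalic voicing): vutunlam → vudunlam
  rule 6 (glide loss): no change (vudunlam)
  ⇒ as a loan: vudunlam
Gasimu 'vudunlam' matches the loan outcome 'vudunlam', not the inherited 'vozonlam' — it skipped the early Gasimu changes, so it was borrowed from Nevate.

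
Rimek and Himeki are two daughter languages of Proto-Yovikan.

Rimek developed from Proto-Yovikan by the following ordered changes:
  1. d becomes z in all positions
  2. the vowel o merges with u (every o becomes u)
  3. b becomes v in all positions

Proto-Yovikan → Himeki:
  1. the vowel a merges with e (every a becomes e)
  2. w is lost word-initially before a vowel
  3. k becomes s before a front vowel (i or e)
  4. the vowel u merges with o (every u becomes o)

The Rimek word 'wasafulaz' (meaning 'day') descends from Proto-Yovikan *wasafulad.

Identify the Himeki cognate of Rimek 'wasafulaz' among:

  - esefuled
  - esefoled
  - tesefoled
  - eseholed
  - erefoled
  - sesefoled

esefoled

Himeki: *wasafulad > wesefuled > esefuled > esefoled  (by vowel merger, glide loss, vowel merger)
The other candidates each miss or misapply at least one Himeki change.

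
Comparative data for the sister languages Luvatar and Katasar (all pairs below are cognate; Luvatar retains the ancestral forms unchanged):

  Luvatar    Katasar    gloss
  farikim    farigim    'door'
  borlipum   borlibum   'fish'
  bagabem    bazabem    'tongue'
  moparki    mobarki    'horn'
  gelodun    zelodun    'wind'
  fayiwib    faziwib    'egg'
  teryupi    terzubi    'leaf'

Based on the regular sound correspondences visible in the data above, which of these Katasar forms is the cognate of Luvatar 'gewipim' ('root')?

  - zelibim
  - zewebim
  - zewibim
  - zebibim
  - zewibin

gelodun ~ zelodun — Luvatar g corresponds to Katasar z word-initially before a front vowel.
teryupi ~ terzubi — Luvatar p corresponds to Katasar b between vowels (before a front vowel).
Applying these to Luvatar 'gewipim':
  gewipim → zewipim   (g→z word-initially before a front vowel)
  zewipim → zewibim   (p→b between vowels (before a front vowel))
So the Katasar cognate is 'zewibim'.

zewibim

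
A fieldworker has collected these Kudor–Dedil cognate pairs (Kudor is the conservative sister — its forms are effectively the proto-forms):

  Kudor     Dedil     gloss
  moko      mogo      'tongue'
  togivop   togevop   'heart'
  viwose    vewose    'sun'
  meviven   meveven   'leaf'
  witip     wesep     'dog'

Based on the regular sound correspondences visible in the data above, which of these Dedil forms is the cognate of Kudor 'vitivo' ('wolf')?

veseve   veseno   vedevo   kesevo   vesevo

viwose ~ vewose, witip ~ wesep — Kudor i corresponds to Dedil e after a consonant, before a consonant other than r, m, n, p, b, f, v.
witip ~ wesep — Kudor t corresponds to Dedil s between vowels (before a front vowel).
togivop ~ togevop, meviven ~ meveven — Kudor i corresponds to Dedil e after a consonant, before a labial obstruent.
Applying these to Kudor 'vitivo':
  vitivo → vetivo   (i→e after a consonant, before a consonant other than r, m, n, p, b, f, v)
  vetivo → vesivo   (t→s between vowels (before a front vowel))
  vesivo → vesevo   (i→e after a consonant, before a labial obstruent)
So the Dedil cognate is 'vesevo'.

vesevo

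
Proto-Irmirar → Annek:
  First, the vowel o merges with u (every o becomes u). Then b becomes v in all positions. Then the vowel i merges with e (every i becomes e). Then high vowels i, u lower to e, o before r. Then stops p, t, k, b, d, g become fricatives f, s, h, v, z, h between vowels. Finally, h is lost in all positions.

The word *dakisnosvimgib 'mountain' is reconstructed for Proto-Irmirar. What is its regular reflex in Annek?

daesnusvemgev

Annek: start from *dakisnosvimgib.
  rule 1 (vowel merger): dakisnosvimgib → dakisnusvimgib
  rule 2 (unconditioned shift): dakisnusvimgib → dakisnusvimgiv
  rule 3 (vowel merger): dakisnusvimgiv → dakesnusvemgev
  rule 4: no change — dakesnusvemgev
  rule 5 (intervocalic lenition): dakesnusvemgev → dahesnusvemgev
  rule 6 (h-loss): dahesnusvemgev → daesnusvemgev
  ⇒ Annek daesnusvemgev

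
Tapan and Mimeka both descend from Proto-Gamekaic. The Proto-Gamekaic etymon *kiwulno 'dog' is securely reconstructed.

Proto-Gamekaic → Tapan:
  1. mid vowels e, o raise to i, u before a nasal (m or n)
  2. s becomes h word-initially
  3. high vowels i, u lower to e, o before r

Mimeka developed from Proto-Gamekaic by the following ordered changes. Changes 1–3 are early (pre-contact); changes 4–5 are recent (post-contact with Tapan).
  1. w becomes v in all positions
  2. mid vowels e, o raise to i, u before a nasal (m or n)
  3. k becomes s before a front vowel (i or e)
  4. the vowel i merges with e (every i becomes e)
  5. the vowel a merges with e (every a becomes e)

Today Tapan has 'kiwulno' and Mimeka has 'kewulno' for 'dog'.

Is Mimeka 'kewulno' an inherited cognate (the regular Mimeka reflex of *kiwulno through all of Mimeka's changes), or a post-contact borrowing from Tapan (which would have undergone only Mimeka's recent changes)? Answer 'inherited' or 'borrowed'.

If inherited, *kiwulno would pass through all of Mimeka's changes:
Mimeka: *kiwulno > kivulno > sivulno > sevulno  (by unconditioned shift, palatalisation, vowel merger)
If borrowed from Tapan 'kiwulno' after the early changes, it would undergo only the recent ones:
  rule 4 (vowel merger): kiwulno → kewulno
  rule 5 (vowel merger): no change (kewulno)
  ⇒ as a loan: kewulno
Mimeka 'kewulno' matches the loan outcome 'kewulno', not the inherited 'sevulno' — it skipped the early Mimeka changes, so it was borrowed from Tapan.

borrowed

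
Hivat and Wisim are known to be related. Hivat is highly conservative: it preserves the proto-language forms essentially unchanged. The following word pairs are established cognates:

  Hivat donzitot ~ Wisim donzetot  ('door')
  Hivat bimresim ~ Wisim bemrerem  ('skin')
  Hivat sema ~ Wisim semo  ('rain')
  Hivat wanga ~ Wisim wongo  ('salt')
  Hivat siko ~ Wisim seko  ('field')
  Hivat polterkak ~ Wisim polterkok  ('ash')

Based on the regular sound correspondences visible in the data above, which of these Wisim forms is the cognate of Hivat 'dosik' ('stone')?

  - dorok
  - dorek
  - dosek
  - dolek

dorek

bimresim ~ bemrerem — Hivat s corresponds to Wisim r between vowels (before a front vowel).
donzitot ~ donzetot, siko ~ seko — Hivat i corresponds to Wisim e after a consonant, before a consonant other than r, m, n, p, b, f, v.
Applying these to Hivat 'dosik':
  dosik → dorik   (s→r between vowels (before a front vowel))
  dorik → dorek   (i→e after a consonant, before a consonant other than r, m, n, p, b, f, v)
So the Wisim cognate is 'dorek'.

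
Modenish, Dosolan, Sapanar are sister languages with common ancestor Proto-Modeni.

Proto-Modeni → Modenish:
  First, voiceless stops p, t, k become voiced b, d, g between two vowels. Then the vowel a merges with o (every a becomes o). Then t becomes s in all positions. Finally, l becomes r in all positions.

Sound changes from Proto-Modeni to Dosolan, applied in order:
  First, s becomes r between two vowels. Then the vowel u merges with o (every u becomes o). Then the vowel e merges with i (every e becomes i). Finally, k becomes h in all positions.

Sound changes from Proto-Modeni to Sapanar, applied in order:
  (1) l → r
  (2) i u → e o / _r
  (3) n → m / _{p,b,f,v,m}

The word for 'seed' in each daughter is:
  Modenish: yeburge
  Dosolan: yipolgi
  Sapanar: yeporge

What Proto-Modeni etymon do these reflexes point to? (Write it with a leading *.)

Position 4: Modenish has u, Dosolan has o, Sapanar has o. Modenish preserves u here (none of its changes turn any other segment into u), so the proto-segment is *u.
Position 5: Modenish has r, Dosolan has l, Sapanar has r. Dosolan preserves l here (none of its changes turn any other segment into l), so the proto-segment is *l.
Continuing position by position gives *yepulge; check it forward:
Modenish: *yepulge > yebulge > yeburge  (by intervocalic voicing, unconditioned shift)
Dosolan: start from *yepulge.
  rule 1: no change — yepulge
  rule 2 (vowel merger): yepulge → yepolge
  rule 3 (vowel merger): yepolge → yipolgi
  rule 4: no change — yipolgi
  ⇒ Dosolan yipolgi
Sapanar: start from *yepulge.
  rule 1 (unconditioned shift): yepulge → yepurge
  rule 2 (pre-rhotic lowering): yepurge → yeporge
  rule 3: no change — yeporge
  ⇒ Sapanar yeporge
No other proto-form is consistent with every reflex, so the reconstruction is *yepulge.

*yepulge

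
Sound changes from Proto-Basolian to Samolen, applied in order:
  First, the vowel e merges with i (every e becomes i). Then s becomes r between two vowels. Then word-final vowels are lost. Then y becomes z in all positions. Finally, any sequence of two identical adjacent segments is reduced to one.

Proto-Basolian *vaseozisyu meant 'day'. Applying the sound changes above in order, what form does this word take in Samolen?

Samolen: *vaseozisyu
  vaseozisyu → vasiozisyu   [vowel merger]
  vasiozisyu → variozisyu   [rhotacism]
  variozisyu → variozisy   [apocope]
  variozisy → variozisz   [unconditioned shift]
  variozisz (rule 5 does not apply)
  giving Samolen variozisz.

variozisz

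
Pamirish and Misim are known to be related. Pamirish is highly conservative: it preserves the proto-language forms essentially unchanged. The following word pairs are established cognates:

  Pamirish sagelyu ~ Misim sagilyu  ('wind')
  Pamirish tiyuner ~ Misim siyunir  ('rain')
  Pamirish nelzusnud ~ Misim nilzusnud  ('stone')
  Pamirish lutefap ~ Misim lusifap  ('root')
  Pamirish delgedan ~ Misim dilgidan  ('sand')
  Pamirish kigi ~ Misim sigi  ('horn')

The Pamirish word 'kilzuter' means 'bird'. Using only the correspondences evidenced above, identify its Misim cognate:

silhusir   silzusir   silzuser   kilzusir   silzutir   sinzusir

silzusir

kigi ~ sigi — Pamirish k corresponds to Misim s word-initially before a front vowel.
lutefap ~ lusifap — Pamirish t corresponds to Misim s between vowels (before a front vowel).
tiyuner ~ siyunir — Pamirish e corresponds to Misim i after a consonant, before r.
Applying these to Pamirish 'kilzuter':
  kilzuter → silzuter   (k→s word-initially before a front vowel)
  silzuter → silzuser   (t→s between vowels (before a front vowel))
  silzuser → silzusir   (e→i after a consonant, before r)
So the Misim cognate is 'silzusir'.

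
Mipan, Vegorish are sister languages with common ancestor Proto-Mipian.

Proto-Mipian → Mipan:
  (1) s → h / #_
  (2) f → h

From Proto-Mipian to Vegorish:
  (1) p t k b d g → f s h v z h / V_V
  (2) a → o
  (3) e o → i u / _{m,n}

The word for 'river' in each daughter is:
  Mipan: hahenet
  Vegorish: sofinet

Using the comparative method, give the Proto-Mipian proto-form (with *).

*safenet

Position 1: Mipan has h, Vegorish has s. Taking the neighbouring segments as reconstructed: Mipan h could go back to *f or *s or *h; Vegorish s can only go back to *s — the one source consistent with every daughter is *s.
Position 3: Mipan has h, Vegorish has f. Taking the neighbouring segments as reconstructed: Mipan h could go back to *f or *h; Vegorish f could go back to *p or *f — the one source consistent with every daughter is *f.
Position 4: Mipan has e, Vegorish has i. Mipan preserves e here (none of its changes turn any other segment into e), so the proto-segment is *e.
Continuing position by position gives *safenet; check it forward:
Mipan: start from *safenet.
  rule 1 (debuccalisation): safenet → hafenet
  rule 2 (unconditioned shift): hafenet → hahenet
  ⇒ Mipan hahenet
Vegorish: start from *safenet.
  rule 1: no change — safenet
  rule 2 (vowel merger): safenet → sofenet
  rule 3 (pre-nasal raising): sofenet → sofinet
  ⇒ Vegorish sofinet
Only *safenet yields all of Mipan hahenet, Vegorish sofinet.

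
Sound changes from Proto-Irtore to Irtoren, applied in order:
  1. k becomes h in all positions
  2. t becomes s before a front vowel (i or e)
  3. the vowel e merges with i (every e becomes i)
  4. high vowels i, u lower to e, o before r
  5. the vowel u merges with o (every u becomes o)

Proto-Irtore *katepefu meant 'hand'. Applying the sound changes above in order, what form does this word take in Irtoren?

hasipifo

Irtoren: start from *katepefu.
  rule 1 (unconditioned shift): katepefu → hatepefu
  rule 2 (palatalisation): hatepefu → hasepefu
  rule 3 (vowel merger): hasepefu → hasipifu
  rule 4: no change — hasipifu
  rule 5 (vowel merger): hasipifu → hasipifo
  ⇒ Irtoren hasipifo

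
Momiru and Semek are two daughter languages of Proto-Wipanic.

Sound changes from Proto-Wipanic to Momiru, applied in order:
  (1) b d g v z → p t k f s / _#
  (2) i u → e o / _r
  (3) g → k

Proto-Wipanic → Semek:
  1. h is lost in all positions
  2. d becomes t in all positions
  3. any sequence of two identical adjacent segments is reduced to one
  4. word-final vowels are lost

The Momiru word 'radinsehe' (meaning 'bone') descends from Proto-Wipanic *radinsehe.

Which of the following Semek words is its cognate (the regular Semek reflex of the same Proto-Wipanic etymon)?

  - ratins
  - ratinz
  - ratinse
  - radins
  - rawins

Semek: start from *radinsehe.
  rule 1 (h-loss): radinsehe → radinsee
  rule 2 (unconditioned shift): radinsee → ratinsee
  rule 3 (degemination): ratinsee → ratinse
  rule 4 (apocope): ratinse → ratins
  ⇒ Semek ratins

ratins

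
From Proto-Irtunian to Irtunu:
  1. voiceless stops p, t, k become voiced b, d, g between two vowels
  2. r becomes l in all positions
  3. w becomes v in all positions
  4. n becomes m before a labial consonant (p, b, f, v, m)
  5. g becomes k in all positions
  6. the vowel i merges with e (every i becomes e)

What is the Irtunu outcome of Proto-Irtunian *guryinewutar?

Irtunu: start from *guryinewutar.
  rule 1 (intervocalic voicing): guryinewutar → guryinewudar
  rule 2 (unconditioned shift): guryinewudar → gulyinewudal
  rule 3 (unconditioned shift): gulyinewudal → gulyinevudal
  rule 4: no change — gulyinevudal
  rule 5 (unconditioned shift): gulyinevudal → kulyinevudal
  rule 6 (vowel merger): kulyinevudal → kulyenevudal
  ⇒ Irtunu kulyenevudal

kulyenevudal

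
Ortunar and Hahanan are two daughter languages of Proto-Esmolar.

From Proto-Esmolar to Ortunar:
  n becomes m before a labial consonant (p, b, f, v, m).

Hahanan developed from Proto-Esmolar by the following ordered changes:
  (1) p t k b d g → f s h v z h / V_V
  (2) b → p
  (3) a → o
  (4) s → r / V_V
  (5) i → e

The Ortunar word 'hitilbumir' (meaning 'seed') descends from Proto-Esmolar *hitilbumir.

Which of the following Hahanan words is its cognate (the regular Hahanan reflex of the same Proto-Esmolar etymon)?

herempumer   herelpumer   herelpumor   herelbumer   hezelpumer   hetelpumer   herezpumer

Hahanan: *hitilbumir > hisilbumir > hisilpumir > hirilpumir > herelpumer  (by intervocalic lenition, unconditioned shift, rhotacism, vowel merger)
Only 'herelpumer' matches the regular Hahanan development of *hitilbumir.

herelpumer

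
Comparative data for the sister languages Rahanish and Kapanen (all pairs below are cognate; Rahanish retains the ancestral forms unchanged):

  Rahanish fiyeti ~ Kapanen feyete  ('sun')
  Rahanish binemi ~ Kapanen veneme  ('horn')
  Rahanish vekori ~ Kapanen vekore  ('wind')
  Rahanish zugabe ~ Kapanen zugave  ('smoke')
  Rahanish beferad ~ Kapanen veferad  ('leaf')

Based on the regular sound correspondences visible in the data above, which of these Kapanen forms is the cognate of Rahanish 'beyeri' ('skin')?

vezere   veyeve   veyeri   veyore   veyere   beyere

beferad ~ veferad — Rahanish b corresponds to Kapanen v word-initially before a front vowel.
fiyeti ~ feyete, binemi ~ veneme — Rahanish i corresponds to Kapanen e word-finally.
Applying these to Rahanish 'beyeri':
  beyeri → veyeri   (b→v word-initially before a front vowel)
  veyeri → veyere   (i→e word-finally)
So the Kapanen cognate is 'veyere'.

veyere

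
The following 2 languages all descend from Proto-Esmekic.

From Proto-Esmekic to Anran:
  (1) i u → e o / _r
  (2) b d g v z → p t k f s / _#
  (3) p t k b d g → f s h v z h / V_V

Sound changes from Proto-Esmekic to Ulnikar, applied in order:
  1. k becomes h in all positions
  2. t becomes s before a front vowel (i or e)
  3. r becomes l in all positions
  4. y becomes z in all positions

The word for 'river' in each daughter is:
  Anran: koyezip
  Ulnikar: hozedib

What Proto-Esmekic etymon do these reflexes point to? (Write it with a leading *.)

*koyedib

Position 7: Anran has p, Ulnikar has b. Ulnikar preserves b here (none of its changes turn any other segment into b), so the proto-segment is *b.
Position 3: Anran has y, Ulnikar has z. Anran preserves y here (none of its changes turn any other segment into y), so the proto-segment is *y.
Position 1: Anran has k, Ulnikar has h. Taking the neighbouring segments as reconstructed: Anran k can only go back to *k; Ulnikar h could go back to *k or *h — the one source consistent with every daughter is *k.
Verify the candidate proto-form against each daughter:
Anran: start from *koyedib.
  rule 1: no change — koyedib
  rule 2 (final devoicing): koyedib → koyedip
  rule 3 (intervocalic lenition): koyedip → koyezip
  ⇒ Anran koyezip
Ulnikar: *koyedib > hoyedib > hozedib  (by unconditioned shift, unconditioned shift)
No other proto-form is consistent with every reflex, so the reconstruction is *koyedib.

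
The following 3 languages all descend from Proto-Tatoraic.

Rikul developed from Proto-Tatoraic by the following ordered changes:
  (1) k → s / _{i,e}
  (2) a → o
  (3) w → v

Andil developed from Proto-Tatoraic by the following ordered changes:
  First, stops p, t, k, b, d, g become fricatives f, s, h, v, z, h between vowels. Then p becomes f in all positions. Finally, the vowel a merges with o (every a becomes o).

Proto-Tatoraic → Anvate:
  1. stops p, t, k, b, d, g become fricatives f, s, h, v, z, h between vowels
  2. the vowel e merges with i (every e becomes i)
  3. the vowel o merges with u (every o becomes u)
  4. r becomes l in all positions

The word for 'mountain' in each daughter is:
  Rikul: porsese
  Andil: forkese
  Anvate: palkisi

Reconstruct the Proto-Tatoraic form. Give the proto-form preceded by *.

*parkese

Position 1: Rikul has p, Andil has f, Anvate has p. Rikul preserves p here (none of its changes turn any other segment into p), so the proto-segment is *p.
Position 4: Rikul has s, Andil has k, Anvate has k. Andil preserves k here (none of its changes turn any other segment into k), so the proto-segment is *k.
This points to *parkese. Verify forward in each daughter:
Rikul: start from *parkese.
  rule 1 (palatalisation): parkese → parsese
  rule 2 (vowel merger): parsese → porsese
  rule 3: no change — porsese
  ⇒ Rikul porsese
Andil: start from *parkese.
  rule 1: no change — parkese
  rule 2 (unconditioned shift): parkese → farkese
  rule 3 (vowel merger): farkese → forkese
  ⇒ Andil forkese
Anvate: start from *parkese.
  rule 1: no change — parkese
  rule 2 (vowel merger): parkese → parkisi
  rule 3: no change — parkisi
  rule 4 (unconditioned shift): parkisi → palkisi
  ⇒ Anvate palkisi
No other proto-form is consistent with every reflex, so the reconstruction is *parkese.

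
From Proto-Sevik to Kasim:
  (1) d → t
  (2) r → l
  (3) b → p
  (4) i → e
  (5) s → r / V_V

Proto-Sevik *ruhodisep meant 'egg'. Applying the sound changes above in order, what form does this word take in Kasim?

luhoterep

Kasim: *ruhodisep > ruhotisep > luhotisep > luhotesep > luhoterep  (by unconditioned shift, unconditioned shift, vowel merger, rhotacism)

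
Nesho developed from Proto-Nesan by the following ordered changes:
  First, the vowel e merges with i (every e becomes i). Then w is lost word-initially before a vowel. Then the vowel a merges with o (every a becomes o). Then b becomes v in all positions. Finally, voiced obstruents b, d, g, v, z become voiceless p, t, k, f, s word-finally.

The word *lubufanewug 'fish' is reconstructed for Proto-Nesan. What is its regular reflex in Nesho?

Nesho: start from *lubufanewug.
  rule 1 (vowel merger): lubufanewug → lubufaniwug
  rule 2: no change — lubufaniwug
  rule 3 (vowel merger): lubufaniwug → lubufoniwug
  rule 4 (unconditioned shift): lubufoniwug → luvufoniwug
  rule 5 (final devoicing): luvufoniwug → luvufoniwuk
  ⇒ Nesho luvufoniwuk

luvufoniwuk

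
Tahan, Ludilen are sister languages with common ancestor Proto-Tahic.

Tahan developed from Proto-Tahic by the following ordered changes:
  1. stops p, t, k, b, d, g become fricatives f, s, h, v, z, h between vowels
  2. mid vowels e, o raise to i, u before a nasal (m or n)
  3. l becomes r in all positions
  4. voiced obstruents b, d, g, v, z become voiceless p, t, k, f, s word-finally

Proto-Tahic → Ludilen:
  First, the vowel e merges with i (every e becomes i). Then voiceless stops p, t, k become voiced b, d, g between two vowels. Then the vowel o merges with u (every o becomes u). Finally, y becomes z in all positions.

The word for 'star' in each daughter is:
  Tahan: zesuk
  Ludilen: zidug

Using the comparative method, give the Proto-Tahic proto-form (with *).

*zetug

Position 2: Tahan has e, Ludilen has i. Tahan preserves e here (none of its changes turn any other segment into e), so the proto-segment is *e.
Position 3: Tahan has s, Ludilen has d. Taking the neighbouring segments as reconstructed: Tahan s could go back to *t or *s; Ludilen d could go back to *t or *d — the one source consistent with every daughter is *t.
Continuing position by position gives *zetug; check it forward:
Tahan: *zetug > zesug > zesuk  (by intervocalic lenition, final devoicing)
Ludilen: start from *zetug.
  rule 1 (vowel merger): zetug → zitug
  rule 2 (intervocalic voicing): zitug → zidug
  rule 3: no change — zidug
  rule 4: no change — zidug
  ⇒ Ludilen zidug
Only *zetug yields all of Tahan zesuk, Ludilen zidug.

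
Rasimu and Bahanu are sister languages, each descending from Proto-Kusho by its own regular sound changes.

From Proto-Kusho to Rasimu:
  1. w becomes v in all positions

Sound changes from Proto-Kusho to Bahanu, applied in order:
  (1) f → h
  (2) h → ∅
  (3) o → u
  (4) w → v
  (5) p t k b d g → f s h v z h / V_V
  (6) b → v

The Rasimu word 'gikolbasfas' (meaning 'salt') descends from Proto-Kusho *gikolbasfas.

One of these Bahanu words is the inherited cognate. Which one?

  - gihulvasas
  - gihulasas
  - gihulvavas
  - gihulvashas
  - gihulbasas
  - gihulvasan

Bahanu: *gikolbasfas
  gikolbasfas → gikolbashas   [unconditioned shift]
  gikolbashas → gikolbasas   [h-loss]
  gikolbasas → gikulbasas   [vowel merger]
  gikulbasas (rule 4 does not apply)
  gikulbasas → gihulbasas   [intervocalic lenition]
  gihulbasas → gihulvasas   [unconditioned shift]
  giving Bahanu gihulvasas.
Among the options, 'gihulvasas' alone shows every Bahanu change applied in order.

gihulvasas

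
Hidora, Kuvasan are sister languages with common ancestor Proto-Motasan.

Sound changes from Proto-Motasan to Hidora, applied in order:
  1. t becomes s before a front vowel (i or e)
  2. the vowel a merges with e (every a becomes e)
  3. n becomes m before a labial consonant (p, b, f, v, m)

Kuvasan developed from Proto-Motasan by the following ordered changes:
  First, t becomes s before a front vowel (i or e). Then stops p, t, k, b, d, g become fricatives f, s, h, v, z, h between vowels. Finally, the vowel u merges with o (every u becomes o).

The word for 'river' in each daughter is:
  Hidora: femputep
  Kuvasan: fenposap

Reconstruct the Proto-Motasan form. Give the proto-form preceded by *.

Position 6: Hidora has t, Kuvasan has s. Hidora preserves t here (none of its changes turn any other segment into t), so the proto-segment is *t.
Position 7: Hidora has e, Kuvasan has a. Kuvasan preserves a here (none of its changes turn any other segment into a), so the proto-segment is *a.
Continuing position by position gives *fenputap; check it forward:
Hidora: *fenputap
  fenputap (rule 1 does not apply)
  fenputap → fenputep   [vowel merger]
  fenputep → femputep   [nasal place assimilation]
  giving Hidora femputep.
Kuvasan: *fenputap
  fenputap (rule 1 does not apply)
  fenputap → fenpusap   [intervocalic lenition]
  fenpusap → fenposap   [vowel merger]
  giving Kuvasan fenposap.
Only *fenputap yields all of Hidora femputep, Kuvasan fenposap.

*fenputap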